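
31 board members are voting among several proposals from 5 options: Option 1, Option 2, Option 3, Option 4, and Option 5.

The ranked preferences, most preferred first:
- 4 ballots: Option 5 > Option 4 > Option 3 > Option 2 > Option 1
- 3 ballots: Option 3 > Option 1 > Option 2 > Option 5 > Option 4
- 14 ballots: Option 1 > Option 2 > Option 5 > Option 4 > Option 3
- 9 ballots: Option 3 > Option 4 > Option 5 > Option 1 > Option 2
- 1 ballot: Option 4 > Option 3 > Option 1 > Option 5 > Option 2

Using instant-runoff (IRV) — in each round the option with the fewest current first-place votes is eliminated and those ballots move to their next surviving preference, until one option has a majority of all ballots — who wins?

Round 1: Option 1 14, Option 2 0, Option 3 12, Option 4 1, Option 5 4. Option 2 eliminated.
Round 2: Option 1 14, Option 3 12, Option 4 1, Option 5 4. Option 4 eliminated.
Round 3: Option 1 14, Option 3 13, Option 5 4. Option 5 eliminated.
Round 4: Option 1 14, Option 3 17. Option 3 has a majority (≥16).

Option 3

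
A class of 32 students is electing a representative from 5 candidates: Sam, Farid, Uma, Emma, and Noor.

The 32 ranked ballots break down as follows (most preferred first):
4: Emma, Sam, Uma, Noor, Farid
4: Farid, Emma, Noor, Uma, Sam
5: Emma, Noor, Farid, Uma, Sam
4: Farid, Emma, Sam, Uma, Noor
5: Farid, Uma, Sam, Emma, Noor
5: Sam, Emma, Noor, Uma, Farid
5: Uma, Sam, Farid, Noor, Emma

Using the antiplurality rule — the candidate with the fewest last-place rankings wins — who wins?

Last-place votes: Sam 9, Farid 9, Uma 0, Emma 5, Noor 9.

Uma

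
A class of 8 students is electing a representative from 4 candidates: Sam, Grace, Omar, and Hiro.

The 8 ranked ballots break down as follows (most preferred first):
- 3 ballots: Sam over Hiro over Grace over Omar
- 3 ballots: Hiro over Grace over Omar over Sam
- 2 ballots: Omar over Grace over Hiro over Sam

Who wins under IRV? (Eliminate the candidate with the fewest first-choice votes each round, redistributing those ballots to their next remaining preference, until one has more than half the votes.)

Hiro

Round 1: Sam 3, Grace 0, Omar 2, Hiro 3. Grace eliminated.
Round 2: Sam 3, Omar 2, Hiro 3. Omar eliminated.
Round 3: Sam 3, Hiro 5. Hiro has a majority (≥5).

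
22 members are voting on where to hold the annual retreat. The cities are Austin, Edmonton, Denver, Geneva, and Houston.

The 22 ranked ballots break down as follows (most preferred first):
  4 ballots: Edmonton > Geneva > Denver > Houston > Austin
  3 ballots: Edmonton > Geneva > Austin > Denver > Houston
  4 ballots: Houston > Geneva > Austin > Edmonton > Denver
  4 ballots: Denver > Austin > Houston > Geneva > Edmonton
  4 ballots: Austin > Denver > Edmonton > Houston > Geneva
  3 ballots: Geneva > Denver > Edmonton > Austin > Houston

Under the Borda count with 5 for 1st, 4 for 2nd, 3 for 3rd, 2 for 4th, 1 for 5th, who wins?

Geneva

Austin: 4×1 + 3×3 + 4×3 + 4×4 + 4×5 + 3×2 = 67
Edmonton: 4×5 + 3×5 + 4×2 + 4×1 + 4×3 + 3×3 = 68
Denver: 4×3 + 3×2 + 4×1 + 4×5 + 4×4 + 3×4 = 70
Geneva: 4×4 + 3×4 + 4×4 + 4×2 + 4×1 + 3×5 = 71
Houston: 4×2 + 3×1 + 4×5 + 4×3 + 4×2 + 3×1 = 54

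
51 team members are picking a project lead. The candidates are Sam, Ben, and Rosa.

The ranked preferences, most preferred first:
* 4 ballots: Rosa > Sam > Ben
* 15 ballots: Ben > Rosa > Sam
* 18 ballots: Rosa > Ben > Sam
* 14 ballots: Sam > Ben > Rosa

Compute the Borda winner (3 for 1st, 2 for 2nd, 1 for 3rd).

Sam: 4×2 + 15×1 + 18×1 + 14×3 = 83
Ben: 4×1 + 15×3 + 18×2 + 14×2 = 113
Rosa: 4×3 + 15×2 + 18×3 + 14×1 = 110

Ben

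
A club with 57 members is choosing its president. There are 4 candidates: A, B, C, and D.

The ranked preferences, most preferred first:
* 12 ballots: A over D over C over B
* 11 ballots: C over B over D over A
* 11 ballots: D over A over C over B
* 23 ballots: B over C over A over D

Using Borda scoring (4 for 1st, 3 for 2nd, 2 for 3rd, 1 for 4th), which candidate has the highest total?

A: 12×4 + 11×1 + 11×3 + 23×2 = 138
B: 12×1 + 11×3 + 11×1 + 23×4 = 148
C: 12×2 + 11×4 + 11×2 + 23×3 = 159
D: 12×3 + 11×2 + 11×4 + 23×1 = 125

C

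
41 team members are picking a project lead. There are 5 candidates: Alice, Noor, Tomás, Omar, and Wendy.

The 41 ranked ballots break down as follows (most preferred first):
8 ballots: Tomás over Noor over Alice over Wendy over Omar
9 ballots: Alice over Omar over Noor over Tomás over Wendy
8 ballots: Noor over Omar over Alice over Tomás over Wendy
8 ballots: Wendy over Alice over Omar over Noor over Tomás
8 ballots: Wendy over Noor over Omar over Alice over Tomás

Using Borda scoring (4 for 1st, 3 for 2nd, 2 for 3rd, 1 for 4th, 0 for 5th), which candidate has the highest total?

Alice: 8×2 + 9×4 + 8×2 + 8×3 + 8×1 = 100
Noor: 8×3 + 9×2 + 8×4 + 8×1 + 8×3 = 106
Tomás: 8×4 + 9×1 + 8×1 + 8×0 + 8×0 = 49
Omar: 8×0 + 9×3 + 8×3 + 8×2 + 8×2 = 83
Wendy: 8×1 + 9×0 + 8×0 + 8×4 + 8×4 = 72

Noor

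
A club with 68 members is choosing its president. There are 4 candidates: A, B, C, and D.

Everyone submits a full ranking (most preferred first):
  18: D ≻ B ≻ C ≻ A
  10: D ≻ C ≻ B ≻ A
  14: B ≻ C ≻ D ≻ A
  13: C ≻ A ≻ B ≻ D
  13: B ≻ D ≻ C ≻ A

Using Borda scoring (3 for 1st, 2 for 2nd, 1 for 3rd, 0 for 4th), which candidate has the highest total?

B

A: 18×0 + 10×0 + 14×0 + 13×2 + 13×0 = 26
B: 18×2 + 10×1 + 14×3 + 13×1 + 13×3 = 140
C: 18×1 + 10×2 + 14×2 + 13×3 + 13×1 = 118
D: 18×3 + 10×3 + 14×1 + 13×0 + 13×2 = 124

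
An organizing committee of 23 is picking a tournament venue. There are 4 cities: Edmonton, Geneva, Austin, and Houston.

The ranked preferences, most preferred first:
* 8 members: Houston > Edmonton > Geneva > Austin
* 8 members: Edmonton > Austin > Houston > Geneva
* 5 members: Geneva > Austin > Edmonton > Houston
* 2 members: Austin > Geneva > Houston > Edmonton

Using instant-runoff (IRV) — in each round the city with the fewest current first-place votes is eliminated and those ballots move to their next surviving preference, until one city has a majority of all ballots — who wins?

Round 1: Edmonton 8, Geneva 5, Austin 2, Houston 8. Austin eliminated.
Round 2: Edmonton 8, Geneva 7, Houston 8. Geneva eliminated.
Round 3: Edmonton 13, Houston 10. Edmonton has a majority (≥12).

Edmonton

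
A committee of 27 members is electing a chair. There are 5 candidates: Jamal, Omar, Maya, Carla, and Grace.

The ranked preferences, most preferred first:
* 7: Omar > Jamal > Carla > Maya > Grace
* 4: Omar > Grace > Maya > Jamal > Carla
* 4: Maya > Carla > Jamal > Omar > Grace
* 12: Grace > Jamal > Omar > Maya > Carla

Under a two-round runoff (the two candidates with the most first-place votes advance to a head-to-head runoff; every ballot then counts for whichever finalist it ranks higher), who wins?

Omar

Round 1 first-place votes: Jamal 0, Omar 11, Maya 4, Carla 0, Grace 12. Grace and Omar advance.
Runoff: Grace is ranked above Omar on 12 ballots, Omar above Grace on 15.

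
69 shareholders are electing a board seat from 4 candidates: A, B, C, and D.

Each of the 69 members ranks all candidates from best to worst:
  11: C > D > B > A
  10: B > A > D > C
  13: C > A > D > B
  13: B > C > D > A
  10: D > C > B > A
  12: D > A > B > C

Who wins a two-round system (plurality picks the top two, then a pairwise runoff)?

B

Round 1 first-place votes: A 0, B 23, C 24, D 22. C and B advance.
Runoff: C is ranked above B on 34 ballots, B above C on 35.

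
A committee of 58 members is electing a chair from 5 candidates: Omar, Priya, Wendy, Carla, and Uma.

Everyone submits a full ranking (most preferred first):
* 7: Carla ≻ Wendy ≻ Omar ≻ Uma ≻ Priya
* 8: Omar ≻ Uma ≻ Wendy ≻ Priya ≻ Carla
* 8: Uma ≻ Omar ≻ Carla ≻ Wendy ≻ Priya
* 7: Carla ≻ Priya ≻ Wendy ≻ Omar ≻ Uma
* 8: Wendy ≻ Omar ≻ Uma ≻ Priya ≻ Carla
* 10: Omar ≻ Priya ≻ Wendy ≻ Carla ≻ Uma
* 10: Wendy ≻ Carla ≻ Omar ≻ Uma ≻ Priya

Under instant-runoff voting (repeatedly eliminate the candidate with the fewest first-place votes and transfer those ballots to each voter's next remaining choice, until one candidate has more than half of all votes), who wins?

Round 1: Omar 18, Priya 0, Wendy 18, Carla 14, Uma 8. Priya eliminated.
Round 2: Omar 18, Wendy 18, Carla 14, Uma 8. Uma eliminated.
Round 3: Omar 26, Wendy 18, Carla 14. Carla eliminated.
Round 4: Omar 26, Wendy 32. Wendy has a majority (≥30).

Wendy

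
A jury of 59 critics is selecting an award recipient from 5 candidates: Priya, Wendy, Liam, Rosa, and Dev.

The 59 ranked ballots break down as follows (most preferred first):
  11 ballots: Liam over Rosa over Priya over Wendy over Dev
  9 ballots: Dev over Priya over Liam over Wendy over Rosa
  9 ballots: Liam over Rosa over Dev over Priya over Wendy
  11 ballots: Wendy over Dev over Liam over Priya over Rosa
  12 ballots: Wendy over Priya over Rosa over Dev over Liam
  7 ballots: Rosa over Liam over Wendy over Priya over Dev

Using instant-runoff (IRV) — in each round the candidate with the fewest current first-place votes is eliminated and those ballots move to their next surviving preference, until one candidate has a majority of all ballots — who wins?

Round 1: Priya 0, Wendy 23, Liam 20, Rosa 7, Dev 9. Priya eliminated.
Round 2: Wendy 23, Liam 20, Rosa 7, Dev 9. Rosa eliminated.
Round 3: Wendy 23, Liam 27, Dev 9. Dev eliminated.
Round 4: Wendy 23, Liam 36. Liam has a majority (≥30).

Liam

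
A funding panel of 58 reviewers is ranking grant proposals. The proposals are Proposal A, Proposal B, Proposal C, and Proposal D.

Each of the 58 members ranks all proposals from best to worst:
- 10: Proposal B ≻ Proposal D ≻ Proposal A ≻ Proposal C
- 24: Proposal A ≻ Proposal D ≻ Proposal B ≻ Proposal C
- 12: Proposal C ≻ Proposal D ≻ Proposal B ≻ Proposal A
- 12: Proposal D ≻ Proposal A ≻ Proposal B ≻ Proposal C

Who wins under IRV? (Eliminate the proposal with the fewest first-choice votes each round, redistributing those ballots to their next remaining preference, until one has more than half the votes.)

Proposal D

Round 1: Proposal A 24, Proposal B 10, Proposal C 12, Proposal D 12. Proposal B eliminated.
Round 2: Proposal A 24, Proposal C 12, Proposal D 22. Proposal C eliminated.
Round 3: Proposal A 24, Proposal D 34. Proposal D has a majority (≥30).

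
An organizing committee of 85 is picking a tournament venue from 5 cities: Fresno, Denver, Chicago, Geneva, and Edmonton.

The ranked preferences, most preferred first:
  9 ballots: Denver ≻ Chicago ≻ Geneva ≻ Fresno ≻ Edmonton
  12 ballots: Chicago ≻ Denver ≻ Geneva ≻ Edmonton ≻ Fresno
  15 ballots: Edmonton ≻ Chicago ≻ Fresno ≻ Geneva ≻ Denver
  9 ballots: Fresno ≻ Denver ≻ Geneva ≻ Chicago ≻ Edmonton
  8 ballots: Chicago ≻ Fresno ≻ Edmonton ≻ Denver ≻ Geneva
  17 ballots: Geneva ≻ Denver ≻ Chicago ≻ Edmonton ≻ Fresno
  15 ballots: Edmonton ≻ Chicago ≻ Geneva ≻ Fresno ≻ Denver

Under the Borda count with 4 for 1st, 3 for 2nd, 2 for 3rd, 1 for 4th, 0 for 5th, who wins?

Fresno: 9×1 + 12×0 + 15×2 + 9×4 + 8×3 + 17×0 + 15×1 = 114
Denver: 9×4 + 12×3 + 15×0 + 9×3 + 8×1 + 17×3 + 15×0 = 158
Chicago: 9×3 + 12×4 + 15×3 + 9×1 + 8×4 + 17×2 + 15×3 = 240
Geneva: 9×2 + 12×2 + 15×1 + 9×2 + 8×0 + 17×4 + 15×2 = 173
Edmonton: 9×0 + 12×1 + 15×4 + 9×0 + 8×2 + 17×1 + 15×4 = 165

Chicago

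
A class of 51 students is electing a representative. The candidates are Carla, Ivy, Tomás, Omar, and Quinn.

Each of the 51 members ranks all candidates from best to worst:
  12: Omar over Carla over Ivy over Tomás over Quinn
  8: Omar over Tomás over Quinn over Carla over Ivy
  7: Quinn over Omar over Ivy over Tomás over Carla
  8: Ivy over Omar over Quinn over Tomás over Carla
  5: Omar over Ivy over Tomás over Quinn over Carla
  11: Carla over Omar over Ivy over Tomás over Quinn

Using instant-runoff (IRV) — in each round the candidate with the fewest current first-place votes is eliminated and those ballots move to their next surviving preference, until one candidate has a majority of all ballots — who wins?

Round 1: Carla 11, Ivy 8, Tomás 0, Omar 25, Quinn 7. Tomás eliminated.
Round 2: Carla 11, Ivy 8, Omar 25, Quinn 7. Quinn eliminated.
Round 3: Carla 11, Ivy 8, Omar 32. Omar has a majority (≥26).

Omar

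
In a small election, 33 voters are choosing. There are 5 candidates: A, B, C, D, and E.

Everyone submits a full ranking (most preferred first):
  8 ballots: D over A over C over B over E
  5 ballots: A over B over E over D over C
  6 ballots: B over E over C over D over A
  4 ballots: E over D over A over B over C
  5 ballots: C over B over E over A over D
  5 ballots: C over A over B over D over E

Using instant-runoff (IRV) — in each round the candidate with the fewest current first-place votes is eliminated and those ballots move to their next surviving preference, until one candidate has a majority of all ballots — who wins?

B

Round 1: A 5, B 6, C 10, D 8, E 4. E eliminated.
Round 2: A 5, B 6, C 10, D 12. A eliminated.
Round 3: B 11, C 10, D 12. C eliminated.
Round 4: B 21, D 12. B has a majority (≥17).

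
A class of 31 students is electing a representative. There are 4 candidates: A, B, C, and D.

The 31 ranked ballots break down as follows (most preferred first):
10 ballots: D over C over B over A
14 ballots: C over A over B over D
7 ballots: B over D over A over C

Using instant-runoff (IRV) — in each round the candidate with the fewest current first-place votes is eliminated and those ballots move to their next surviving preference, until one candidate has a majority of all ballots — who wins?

D

Round 1: A 0, B 7, C 14, D 10. A eliminated.
Round 2: B 7, C 14, D 10. B eliminated.
Round 3: C 14, D 17. D has a majority (≥16).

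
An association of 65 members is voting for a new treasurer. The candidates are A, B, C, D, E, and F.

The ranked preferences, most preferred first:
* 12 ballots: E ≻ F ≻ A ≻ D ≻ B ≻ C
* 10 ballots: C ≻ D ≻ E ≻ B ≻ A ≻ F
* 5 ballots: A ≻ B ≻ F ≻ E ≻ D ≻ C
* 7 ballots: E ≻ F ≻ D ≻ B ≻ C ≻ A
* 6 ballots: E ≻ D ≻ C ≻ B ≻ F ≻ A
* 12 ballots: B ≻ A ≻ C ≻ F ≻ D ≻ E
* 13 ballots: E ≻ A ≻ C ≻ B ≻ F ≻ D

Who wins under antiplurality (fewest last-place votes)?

Last-place votes: A 13, B 0, C 17, D 13, E 12, F 10.

B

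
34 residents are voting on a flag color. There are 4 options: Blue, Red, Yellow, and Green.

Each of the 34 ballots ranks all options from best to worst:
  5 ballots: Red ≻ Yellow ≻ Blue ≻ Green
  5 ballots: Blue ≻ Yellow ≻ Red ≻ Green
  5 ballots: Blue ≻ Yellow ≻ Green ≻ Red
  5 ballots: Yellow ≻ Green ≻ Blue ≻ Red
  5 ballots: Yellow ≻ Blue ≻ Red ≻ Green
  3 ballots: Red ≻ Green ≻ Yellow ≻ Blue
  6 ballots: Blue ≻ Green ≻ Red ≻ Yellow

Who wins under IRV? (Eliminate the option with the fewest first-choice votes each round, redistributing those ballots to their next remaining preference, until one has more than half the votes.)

Yellow

Round 1: Blue 16, Red 8, Yellow 10, Green 0. Green eliminated.
Round 2: Blue 16, Red 8, Yellow 10. Red eliminated.
Round 3: Blue 16, Yellow 18. Yellow has a majority (≥18).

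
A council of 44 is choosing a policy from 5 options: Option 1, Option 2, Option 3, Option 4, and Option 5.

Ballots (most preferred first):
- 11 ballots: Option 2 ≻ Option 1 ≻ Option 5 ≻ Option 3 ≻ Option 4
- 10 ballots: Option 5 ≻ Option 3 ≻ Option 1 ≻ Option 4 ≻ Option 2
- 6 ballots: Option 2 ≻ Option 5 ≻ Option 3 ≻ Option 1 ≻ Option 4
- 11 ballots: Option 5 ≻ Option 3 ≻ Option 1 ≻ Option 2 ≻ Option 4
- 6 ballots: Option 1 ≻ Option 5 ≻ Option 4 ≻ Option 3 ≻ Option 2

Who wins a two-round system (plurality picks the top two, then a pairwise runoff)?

Option 5

Round 1 first-place votes: Option 1 6, Option 2 17, Option 3 0, Option 4 0, Option 5 21. Option 5 and Option 2 advance.
Runoff: Option 5 is ranked above Option 2 on 27 ballots, Option 2 above Option 5 on 17.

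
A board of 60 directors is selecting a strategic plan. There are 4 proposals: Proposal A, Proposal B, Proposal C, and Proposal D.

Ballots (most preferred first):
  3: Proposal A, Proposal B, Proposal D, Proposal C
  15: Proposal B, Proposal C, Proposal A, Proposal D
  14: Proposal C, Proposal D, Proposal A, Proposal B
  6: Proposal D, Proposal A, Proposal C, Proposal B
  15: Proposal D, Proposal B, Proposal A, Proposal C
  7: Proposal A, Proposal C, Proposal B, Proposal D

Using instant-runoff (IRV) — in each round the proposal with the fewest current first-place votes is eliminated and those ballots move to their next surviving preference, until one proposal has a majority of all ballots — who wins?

Round 1: Proposal A 10, Proposal B 15, Proposal C 14, Proposal D 21. Proposal A eliminated.
Round 2: Proposal B 18, Proposal C 21, Proposal D 21. Proposal B eliminated.
Round 3: Proposal C 36, Proposal D 24. Proposal C has a majority (≥31).

Proposal C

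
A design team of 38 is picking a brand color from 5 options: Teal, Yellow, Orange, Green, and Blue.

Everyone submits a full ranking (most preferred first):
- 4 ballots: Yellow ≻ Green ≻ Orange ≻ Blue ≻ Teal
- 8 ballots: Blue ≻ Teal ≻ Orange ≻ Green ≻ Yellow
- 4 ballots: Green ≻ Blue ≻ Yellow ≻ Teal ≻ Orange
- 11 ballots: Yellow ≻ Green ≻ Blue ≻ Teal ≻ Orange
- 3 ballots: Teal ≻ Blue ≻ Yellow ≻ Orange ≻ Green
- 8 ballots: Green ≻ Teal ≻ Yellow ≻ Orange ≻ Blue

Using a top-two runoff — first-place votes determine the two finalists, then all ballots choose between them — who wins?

Round 1 first-place votes: Teal 3, Yellow 15, Orange 0, Green 12, Blue 8. Yellow and Green advance.
Runoff: Yellow is ranked above Green on 18 ballots, Green above Yellow on 20.

Green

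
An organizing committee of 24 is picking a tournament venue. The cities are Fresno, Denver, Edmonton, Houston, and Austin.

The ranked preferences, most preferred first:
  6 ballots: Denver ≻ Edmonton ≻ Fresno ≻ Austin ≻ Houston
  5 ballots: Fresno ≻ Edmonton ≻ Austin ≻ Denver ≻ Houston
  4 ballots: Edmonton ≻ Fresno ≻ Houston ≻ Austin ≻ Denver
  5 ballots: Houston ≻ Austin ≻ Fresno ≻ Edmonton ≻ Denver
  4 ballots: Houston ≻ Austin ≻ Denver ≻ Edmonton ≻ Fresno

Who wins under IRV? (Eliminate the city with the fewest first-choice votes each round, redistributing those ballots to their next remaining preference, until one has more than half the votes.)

Fresno

Round 1: Fresno 5, Denver 6, Edmonton 4, Houston 9, Austin 0. Austin eliminated.
Round 2: Fresno 5, Denver 6, Edmonton 4, Houston 9. Edmonton eliminated.
Round 3: Fresno 9, Denver 6, Houston 9. Denver eliminated.
Round 4: Fresno 15, Houston 9. Fresno has a majority (≥13).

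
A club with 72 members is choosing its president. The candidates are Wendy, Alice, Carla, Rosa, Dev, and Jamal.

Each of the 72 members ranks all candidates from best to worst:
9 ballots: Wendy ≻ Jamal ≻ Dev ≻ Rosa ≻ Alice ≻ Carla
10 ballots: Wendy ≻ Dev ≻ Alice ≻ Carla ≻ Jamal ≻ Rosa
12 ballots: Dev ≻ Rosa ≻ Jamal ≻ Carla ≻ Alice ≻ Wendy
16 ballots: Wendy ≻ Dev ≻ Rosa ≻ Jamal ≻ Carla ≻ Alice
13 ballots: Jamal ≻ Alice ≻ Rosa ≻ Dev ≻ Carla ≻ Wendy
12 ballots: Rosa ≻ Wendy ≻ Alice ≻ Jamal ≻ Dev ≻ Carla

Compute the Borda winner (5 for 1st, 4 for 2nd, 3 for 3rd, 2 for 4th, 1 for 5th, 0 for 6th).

Wendy: 9×5 + 10×5 + 12×0 + 16×5 + 13×0 + 12×4 = 223
Alice: 9×1 + 10×3 + 12×1 + 16×0 + 13×4 + 12×3 = 139
Carla: 9×0 + 10×2 + 12×2 + 16×1 + 13×1 + 12×0 = 73
Rosa: 9×2 + 10×0 + 12×4 + 16×3 + 13×3 + 12×5 = 213
Dev: 9×3 + 10×4 + 12×5 + 16×4 + 13×2 + 12×1 = 229
Jamal: 9×4 + 10×1 + 12×3 + 16×2 + 13×5 + 12×2 = 203

Dev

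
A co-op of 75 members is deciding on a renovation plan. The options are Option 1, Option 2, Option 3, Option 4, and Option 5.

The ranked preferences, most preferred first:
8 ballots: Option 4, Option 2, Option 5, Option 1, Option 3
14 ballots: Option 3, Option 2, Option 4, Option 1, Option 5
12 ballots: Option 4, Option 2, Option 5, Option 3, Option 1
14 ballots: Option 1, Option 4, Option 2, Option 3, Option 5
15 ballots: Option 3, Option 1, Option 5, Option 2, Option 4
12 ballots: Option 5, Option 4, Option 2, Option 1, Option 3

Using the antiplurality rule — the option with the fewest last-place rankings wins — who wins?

Option 2

Last-place votes: Option 1 12, Option 2 0, Option 3 20, Option 4 15, Option 5 28.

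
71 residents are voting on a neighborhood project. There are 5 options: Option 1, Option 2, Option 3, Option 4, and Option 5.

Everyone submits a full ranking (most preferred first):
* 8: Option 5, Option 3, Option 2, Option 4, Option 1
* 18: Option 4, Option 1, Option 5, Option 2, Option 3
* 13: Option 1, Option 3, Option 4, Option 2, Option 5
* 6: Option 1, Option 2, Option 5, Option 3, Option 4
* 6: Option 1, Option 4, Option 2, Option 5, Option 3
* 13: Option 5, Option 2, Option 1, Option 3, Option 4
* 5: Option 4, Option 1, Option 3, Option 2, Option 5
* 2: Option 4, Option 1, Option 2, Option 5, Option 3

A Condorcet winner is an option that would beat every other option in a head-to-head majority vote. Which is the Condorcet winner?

Option 1 vs Option 2: 50–21
Option 1 vs Option 3: 63–8
Option 1 vs Option 4: 38–33
Option 1 vs Option 5: 50–21
Option 1 beats every other option.

Option 1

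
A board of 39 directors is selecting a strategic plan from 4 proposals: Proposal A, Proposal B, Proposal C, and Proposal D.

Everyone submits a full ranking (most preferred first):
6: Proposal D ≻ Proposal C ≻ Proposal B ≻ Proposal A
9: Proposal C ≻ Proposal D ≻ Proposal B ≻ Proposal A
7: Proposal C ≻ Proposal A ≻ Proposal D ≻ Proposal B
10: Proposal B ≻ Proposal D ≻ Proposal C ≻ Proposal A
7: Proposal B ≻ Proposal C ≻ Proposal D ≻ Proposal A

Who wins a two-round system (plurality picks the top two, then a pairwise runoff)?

Round 1 first-place votes: Proposal A 0, Proposal B 17, Proposal C 16, Proposal D 6. Proposal B and Proposal C advance.
Runoff: Proposal B is ranked above Proposal C on 17 ballots, Proposal C above Proposal B on 22.

Proposal C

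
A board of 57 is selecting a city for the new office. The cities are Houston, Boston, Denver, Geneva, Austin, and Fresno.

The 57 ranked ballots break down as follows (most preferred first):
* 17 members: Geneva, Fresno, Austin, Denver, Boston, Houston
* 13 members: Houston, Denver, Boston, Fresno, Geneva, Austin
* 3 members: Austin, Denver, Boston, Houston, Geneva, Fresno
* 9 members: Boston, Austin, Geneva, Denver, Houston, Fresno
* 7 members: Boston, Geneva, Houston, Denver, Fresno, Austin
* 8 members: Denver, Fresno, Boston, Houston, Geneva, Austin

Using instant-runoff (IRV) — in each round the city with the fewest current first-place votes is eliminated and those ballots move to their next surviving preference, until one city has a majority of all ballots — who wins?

Round 1: Houston 13, Boston 16, Denver 8, Geneva 17, Austin 3, Fresno 0. Fresno eliminated.
Round 2: Houston 13, Boston 16, Denver 8, Geneva 17, Austin 3. Austin eliminated.
Round 3: Houston 13, Boston 16, Denver 11, Geneva 17. Denver eliminated.
Round 4: Houston 13, Boston 27, Geneva 17. Houston eliminated.
Round 5: Boston 40, Geneva 17. Boston has a majority (≥29).

Boston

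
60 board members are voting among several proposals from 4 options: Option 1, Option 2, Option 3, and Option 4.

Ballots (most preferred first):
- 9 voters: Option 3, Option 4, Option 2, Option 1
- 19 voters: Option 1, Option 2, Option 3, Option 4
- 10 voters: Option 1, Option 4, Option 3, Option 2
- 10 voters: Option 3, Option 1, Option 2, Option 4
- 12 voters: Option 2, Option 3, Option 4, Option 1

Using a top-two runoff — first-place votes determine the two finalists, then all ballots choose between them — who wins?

Option 3

Round 1 first-place votes: Option 1 29, Option 2 12, Option 3 19, Option 4 0. Option 1 and Option 3 advance.
Runoff: Option 1 is ranked above Option 3 on 29 ballots, Option 3 above Option 1 on 31.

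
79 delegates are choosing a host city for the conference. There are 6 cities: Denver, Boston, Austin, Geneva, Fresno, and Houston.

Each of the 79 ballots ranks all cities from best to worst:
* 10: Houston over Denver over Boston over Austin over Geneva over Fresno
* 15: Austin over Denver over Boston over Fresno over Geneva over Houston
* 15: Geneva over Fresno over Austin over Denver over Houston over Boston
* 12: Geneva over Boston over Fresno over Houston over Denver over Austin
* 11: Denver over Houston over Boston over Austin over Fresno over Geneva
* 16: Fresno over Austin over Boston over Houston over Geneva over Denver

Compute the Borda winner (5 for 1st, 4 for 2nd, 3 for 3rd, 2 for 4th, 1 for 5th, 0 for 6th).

Denver: 10×4 + 15×4 + 15×2 + 12×1 + 11×5 + 16×0 = 197
Boston: 10×3 + 15×3 + 15×0 + 12×4 + 11×3 + 16×3 = 204
Austin: 10×2 + 15×5 + 15×3 + 12×0 + 11×2 + 16×4 = 226
Geneva: 10×1 + 15×1 + 15×5 + 12×5 + 11×0 + 16×1 = 176
Fresno: 10×0 + 15×2 + 15×4 + 12×3 + 11×1 + 16×5 = 217
Houston: 10×5 + 15×0 + 15×1 + 12×2 + 11×4 + 16×2 = 165

Austin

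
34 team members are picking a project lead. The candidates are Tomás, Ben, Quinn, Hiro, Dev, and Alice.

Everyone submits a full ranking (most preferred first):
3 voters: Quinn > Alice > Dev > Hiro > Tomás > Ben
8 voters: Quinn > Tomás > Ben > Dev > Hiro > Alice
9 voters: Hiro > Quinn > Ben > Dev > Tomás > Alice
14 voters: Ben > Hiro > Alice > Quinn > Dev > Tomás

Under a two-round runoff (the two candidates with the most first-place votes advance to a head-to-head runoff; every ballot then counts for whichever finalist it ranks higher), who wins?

Quinn

Round 1 first-place votes: Tomás 0, Ben 14, Quinn 11, Hiro 9, Dev 0, Alice 0. Ben and Quinn advance.
Runoff: Ben is ranked above Quinn on 14 ballots, Quinn above Ben on 20.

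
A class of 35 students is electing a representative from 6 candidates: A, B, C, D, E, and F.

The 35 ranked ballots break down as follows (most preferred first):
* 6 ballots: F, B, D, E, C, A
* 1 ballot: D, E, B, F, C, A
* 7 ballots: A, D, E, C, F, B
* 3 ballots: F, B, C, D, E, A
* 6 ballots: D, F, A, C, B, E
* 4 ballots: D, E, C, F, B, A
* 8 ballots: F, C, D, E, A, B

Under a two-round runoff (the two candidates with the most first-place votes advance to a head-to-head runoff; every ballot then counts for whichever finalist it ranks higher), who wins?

Round 1 first-place votes: A 7, B 0, C 0, D 11, E 0, F 17. F and D advance.
Runoff: F is ranked above D on 17 ballots, D above F on 18.

D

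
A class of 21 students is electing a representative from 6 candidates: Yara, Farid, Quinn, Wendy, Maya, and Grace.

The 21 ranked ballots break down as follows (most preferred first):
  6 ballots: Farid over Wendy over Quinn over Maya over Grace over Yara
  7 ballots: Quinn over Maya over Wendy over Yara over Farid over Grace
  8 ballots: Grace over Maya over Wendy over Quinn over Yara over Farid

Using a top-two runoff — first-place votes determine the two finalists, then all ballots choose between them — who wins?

Quinn

Round 1 first-place votes: Yara 0, Farid 6, Quinn 7, Wendy 0, Maya 0, Grace 8. Grace and Quinn advance.
Runoff: Grace is ranked above Quinn on 8 ballots, Quinn above Grace on 13.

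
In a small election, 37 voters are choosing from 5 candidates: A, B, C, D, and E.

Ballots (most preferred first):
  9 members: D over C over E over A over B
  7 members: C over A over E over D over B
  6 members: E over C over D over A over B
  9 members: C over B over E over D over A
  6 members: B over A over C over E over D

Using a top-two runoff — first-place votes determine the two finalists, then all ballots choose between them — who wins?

C

Round 1 first-place votes: A 0, B 6, C 16, D 9, E 6. C and D advance.
Runoff: C is ranked above D on 28 ballots, D above C on 9.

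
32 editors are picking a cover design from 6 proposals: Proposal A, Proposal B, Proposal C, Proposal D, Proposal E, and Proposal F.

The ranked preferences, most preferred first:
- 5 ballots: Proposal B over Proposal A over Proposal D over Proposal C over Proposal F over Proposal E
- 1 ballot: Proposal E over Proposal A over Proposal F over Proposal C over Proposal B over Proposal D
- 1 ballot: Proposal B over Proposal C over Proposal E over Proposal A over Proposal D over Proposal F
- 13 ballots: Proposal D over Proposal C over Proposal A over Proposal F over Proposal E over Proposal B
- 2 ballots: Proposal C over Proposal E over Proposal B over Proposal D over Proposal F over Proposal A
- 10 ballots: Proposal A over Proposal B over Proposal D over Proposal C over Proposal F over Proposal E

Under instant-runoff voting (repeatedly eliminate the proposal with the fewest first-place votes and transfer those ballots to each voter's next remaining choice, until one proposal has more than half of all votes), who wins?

Proposal A

Round 1: Proposal A 10, Proposal B 6, Proposal C 2, Proposal D 13, Proposal E 1, Proposal F 0. Proposal F eliminated.
Round 2: Proposal A 10, Proposal B 6, Proposal C 2, Proposal D 13, Proposal E 1. Proposal E eliminated.
Round 3: Proposal A 11, Proposal B 6, Proposal C 2, Proposal D 13. Proposal C eliminated.
Round 4: Proposal A 11, Proposal B 8, Proposal D 13. Proposal B eliminated.
Round 5: Proposal A 17, Proposal D 15. Proposal A has a majority (≥17).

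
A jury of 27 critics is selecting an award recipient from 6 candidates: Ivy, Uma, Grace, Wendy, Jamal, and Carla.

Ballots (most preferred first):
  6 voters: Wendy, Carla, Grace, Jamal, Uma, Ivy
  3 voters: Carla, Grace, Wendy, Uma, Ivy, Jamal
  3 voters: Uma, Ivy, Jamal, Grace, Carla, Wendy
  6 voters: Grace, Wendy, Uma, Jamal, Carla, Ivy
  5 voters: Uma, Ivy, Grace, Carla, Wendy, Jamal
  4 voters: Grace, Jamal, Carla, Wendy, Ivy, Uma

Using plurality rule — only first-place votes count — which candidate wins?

Grace

First-place votes: Ivy 0, Uma 8, Grace 10, Wendy 6, Jamal 0, Carla 3.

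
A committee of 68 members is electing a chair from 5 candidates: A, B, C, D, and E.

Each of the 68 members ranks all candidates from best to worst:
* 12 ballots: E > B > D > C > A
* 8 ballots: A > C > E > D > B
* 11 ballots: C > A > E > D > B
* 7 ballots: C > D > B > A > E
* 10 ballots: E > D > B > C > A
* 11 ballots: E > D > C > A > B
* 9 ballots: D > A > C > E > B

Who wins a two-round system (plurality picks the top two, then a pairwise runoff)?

Round 1 first-place votes: A 8, B 0, C 18, D 9, E 33. E and C advance.
Runoff: E is ranked above C on 33 ballots, C above E on 35.

C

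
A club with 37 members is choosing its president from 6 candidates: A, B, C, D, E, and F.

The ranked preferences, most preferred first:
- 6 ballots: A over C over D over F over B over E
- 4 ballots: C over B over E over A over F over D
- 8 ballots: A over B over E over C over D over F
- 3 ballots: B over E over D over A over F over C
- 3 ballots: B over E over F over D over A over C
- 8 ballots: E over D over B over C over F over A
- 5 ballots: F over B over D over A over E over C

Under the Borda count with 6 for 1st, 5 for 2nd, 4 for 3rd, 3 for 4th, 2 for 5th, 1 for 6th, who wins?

A: 6×6 + 4×3 + 8×6 + 3×3 + 3×2 + 8×1 + 5×3 = 134
B: 6×2 + 4×5 + 8×5 + 3×6 + 3×6 + 8×4 + 5×5 = 165
C: 6×5 + 4×6 + 8×3 + 3×1 + 3×1 + 8×3 + 5×1 = 113
D: 6×4 + 4×1 + 8×2 + 3×4 + 3×3 + 8×5 + 5×4 = 125
E: 6×1 + 4×4 + 8×4 + 3×5 + 3×5 + 8×6 + 5×2 = 142
F: 6×3 + 4×2 + 8×1 + 3×2 + 3×4 + 8×2 + 5×6 = 98

B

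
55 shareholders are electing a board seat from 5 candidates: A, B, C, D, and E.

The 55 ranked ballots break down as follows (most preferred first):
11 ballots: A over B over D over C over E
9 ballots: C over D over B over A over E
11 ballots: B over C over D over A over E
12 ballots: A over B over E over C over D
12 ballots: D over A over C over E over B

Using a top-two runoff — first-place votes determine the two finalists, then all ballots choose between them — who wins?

D

Round 1 first-place votes: A 23, B 11, C 9, D 12, E 0. A and D advance.
Runoff: A is ranked above D on 23 ballots, D above A on 32.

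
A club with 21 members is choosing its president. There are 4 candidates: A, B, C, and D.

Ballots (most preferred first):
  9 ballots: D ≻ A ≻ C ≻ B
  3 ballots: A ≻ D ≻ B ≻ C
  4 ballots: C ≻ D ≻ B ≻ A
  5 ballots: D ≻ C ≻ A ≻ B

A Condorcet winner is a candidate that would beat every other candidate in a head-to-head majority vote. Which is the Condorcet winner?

D vs A: 18–3
D vs B: 21–0
D vs C: 17–4
D beats every other candidate.

D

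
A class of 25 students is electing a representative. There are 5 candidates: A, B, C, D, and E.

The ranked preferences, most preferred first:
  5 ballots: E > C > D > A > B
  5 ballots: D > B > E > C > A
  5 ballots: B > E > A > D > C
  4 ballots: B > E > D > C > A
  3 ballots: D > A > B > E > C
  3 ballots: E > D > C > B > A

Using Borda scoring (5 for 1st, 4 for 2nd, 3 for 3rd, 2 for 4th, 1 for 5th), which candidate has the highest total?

E

A: 5×2 + 5×1 + 5×3 + 4×1 + 3×4 + 3×1 = 49
B: 5×1 + 5×4 + 5×5 + 4×5 + 3×3 + 3×2 = 85
C: 5×4 + 5×2 + 5×1 + 4×2 + 3×1 + 3×3 = 55
D: 5×3 + 5×5 + 5×2 + 4×3 + 3×5 + 3×4 = 89
E: 5×5 + 5×3 + 5×4 + 4×4 + 3×2 + 3×5 = 97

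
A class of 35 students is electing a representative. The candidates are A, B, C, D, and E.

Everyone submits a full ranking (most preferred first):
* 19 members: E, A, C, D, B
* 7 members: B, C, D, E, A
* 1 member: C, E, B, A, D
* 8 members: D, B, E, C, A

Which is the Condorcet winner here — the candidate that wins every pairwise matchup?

E vs A: 35–0
E vs B: 20–15
E vs C: 27–8
E vs D: 20–15
E beats every other candidate.

E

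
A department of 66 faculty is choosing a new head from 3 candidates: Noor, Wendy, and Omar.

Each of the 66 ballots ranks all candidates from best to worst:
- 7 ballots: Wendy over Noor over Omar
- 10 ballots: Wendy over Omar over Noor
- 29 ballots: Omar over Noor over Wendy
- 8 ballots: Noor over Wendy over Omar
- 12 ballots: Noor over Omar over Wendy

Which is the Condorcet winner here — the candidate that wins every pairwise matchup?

Omar vs Noor: 39–27
Omar vs Wendy: 41–25
Omar beats every other candidate.

Omar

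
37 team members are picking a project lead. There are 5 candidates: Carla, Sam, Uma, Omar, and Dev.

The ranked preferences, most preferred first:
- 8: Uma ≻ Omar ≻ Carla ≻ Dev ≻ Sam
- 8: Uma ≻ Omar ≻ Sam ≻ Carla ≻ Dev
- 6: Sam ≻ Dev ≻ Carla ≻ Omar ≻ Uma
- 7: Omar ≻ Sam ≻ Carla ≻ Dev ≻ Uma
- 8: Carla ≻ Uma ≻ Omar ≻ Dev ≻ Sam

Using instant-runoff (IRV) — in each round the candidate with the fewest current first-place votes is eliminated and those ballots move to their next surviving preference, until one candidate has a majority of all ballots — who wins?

Round 1: Carla 8, Sam 6, Uma 16, Omar 7, Dev 0. Dev eliminated.
Round 2: Carla 8, Sam 6, Uma 16, Omar 7. Sam eliminated.
Round 3: Carla 14, Uma 16, Omar 7. Omar eliminated.
Round 4: Carla 21, Uma 16. Carla has a majority (≥19).

Carla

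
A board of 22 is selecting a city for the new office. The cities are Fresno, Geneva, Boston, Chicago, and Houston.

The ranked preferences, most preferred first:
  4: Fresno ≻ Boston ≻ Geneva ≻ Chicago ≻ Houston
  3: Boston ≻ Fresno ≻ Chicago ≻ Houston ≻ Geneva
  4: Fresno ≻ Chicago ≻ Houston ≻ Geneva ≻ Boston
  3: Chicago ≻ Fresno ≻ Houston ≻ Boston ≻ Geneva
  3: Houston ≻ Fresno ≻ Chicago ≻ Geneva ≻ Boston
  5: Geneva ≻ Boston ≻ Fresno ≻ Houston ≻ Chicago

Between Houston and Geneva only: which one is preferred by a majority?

Houston is ranked above Geneva on 13 ballots; Geneva above Houston on 9.

Houston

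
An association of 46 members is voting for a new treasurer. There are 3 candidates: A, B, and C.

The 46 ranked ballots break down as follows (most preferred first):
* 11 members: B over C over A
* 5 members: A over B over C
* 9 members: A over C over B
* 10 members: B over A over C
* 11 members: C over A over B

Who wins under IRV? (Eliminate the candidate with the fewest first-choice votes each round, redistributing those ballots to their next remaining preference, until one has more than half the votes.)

Round 1: A 14, B 21, C 11. C eliminated.
Round 2: A 25, B 21. A has a majority (≥24).

A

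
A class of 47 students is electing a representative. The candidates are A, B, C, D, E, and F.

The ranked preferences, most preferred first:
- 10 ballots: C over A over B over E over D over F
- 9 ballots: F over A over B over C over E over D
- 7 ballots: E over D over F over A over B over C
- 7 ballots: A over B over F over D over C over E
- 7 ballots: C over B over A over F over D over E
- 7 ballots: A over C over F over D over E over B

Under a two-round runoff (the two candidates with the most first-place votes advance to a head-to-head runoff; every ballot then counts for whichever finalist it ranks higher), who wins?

A

Round 1 first-place votes: A 14, B 0, C 17, D 0, E 7, F 9. C and A advance.
Runoff: C is ranked above A on 17 ballots, A above C on 30.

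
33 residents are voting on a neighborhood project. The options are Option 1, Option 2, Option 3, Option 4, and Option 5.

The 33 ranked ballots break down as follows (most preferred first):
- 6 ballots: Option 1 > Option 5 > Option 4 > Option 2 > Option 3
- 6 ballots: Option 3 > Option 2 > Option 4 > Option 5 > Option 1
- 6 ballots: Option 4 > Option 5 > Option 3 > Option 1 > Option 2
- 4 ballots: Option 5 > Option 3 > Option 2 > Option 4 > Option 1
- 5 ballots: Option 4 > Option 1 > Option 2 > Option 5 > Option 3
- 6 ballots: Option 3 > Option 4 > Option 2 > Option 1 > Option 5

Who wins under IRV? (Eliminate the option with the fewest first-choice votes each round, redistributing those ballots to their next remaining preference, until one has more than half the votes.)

Round 1: Option 1 6, Option 2 0, Option 3 12, Option 4 11, Option 5 4. Option 2 eliminated.
Round 2: Option 1 6, Option 3 12, Option 4 11, Option 5 4. Option 5 eliminated.
Round 3: Option 1 6, Option 3 16, Option 4 11. Option 1 eliminated.
Round 4: Option 3 16, Option 4 17. Option 4 has a majority (≥17).

Option 4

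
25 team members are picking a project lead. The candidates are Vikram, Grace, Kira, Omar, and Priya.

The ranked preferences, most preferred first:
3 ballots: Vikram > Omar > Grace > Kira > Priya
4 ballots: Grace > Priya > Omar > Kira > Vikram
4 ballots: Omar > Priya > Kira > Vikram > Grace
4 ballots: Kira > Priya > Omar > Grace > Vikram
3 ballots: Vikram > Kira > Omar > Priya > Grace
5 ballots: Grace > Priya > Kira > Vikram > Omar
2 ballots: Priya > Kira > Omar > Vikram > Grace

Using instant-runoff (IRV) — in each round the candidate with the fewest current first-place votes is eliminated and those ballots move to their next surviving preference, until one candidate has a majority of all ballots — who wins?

Kira

Round 1: Vikram 6, Grace 9, Kira 4, Omar 4, Priya 2. Priya eliminated.
Round 2: Vikram 6, Grace 9, Kira 6, Omar 4. Omar eliminated.
Round 3: Vikram 6, Grace 9, Kira 10. Vikram eliminated.
Round 4: Grace 12, Kira 13. Kira has a majority (≥13).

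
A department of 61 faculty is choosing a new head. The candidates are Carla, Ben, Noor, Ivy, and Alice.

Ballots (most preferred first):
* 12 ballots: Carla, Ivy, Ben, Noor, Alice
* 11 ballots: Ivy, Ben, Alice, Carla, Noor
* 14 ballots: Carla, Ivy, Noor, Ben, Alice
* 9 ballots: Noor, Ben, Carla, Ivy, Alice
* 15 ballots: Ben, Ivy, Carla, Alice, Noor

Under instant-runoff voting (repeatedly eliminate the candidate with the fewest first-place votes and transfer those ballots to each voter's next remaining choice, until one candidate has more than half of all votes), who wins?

Round 1: Carla 26, Ben 15, Noor 9, Ivy 11, Alice 0. Alice eliminated.
Round 2: Carla 26, Ben 15, Noor 9, Ivy 11. Noor eliminated.
Round 3: Carla 26, Ben 24, Ivy 11. Ivy eliminated.
Round 4: Carla 26, Ben 35. Ben has a majority (≥31).

Ben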